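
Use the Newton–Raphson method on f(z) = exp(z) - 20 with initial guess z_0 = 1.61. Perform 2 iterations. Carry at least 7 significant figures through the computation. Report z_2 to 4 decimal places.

3.8072

f'(z) = exp(z)
z_0 = 1.610000: f = -14.997189, f' = 5.002811 → z_1 = 1.610000 - (-14.997189)/(5.002811) = 4.607752
z_1 = 4.607752: f = 80.258543, f' = 100.258543 → z_2 = 4.607752 - (80.258543)/(100.258543) = 3.807237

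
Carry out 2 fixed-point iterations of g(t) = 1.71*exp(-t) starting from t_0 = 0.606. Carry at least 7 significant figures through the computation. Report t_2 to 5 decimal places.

0.67276

t_1 = g(0.606000) = 0.932854
t_2 = g(0.932854) = 0.672764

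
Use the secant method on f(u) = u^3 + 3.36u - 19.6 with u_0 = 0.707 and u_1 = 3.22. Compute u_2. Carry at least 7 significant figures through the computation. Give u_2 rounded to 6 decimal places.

Secant update: u_(k+1) = u_k − f(u_k)·(u_k − u_(k-1))/(f(u_k) − f(u_(k-1))).
f(u_0) = -16.871087, f(u_1) = 24.605448
u_2 = 3.220000 - (24.605448)·(3.220000 - 0.707000)/(24.605448 - (-16.871087)) = 1.729193; f(u_2) = -8.619432

1.729193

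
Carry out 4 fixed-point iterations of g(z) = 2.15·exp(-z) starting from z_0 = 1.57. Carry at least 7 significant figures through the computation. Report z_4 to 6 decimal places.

z_1 = g(1.570000) = 0.447297
z_2 = g(0.447297) = 1.374611
z_3 = g(1.374611) = 0.543817
z_4 = g(0.543817) = 1.248136

1.248136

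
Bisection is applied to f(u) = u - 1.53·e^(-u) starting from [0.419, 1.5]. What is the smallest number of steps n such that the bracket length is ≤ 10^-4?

14

Initial width b − a = 1.5 − 0.419 = 1.081000.
After n steps the width is (b−a)/2^n; need (b−a)/2^n ≤ 10^-4.
So n ≥ log₂(1.081000/10^-4) = log₂(10810.0000) ≈ 13.4001.
Hence n = 14.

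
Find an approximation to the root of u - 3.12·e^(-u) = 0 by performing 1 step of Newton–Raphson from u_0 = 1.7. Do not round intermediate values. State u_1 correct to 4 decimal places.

0.9802

f'(u) = 1 + 3.12·e^(-u)
u_0 = 1.700000: f = 1.130027, f' = 1.569973 → u_1 = 1.700000 - (1.130027)/(1.569973) = 0.980225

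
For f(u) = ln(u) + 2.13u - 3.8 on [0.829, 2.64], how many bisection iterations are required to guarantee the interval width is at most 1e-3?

Initial width b − a = 2.64 − 0.829 = 1.811000.
After n steps the width is (b−a)/2^n; need (b−a)/2^n ≤ 1e-3.
So n ≥ log₂(1.811000/1e-3) = log₂(1811.0000) ≈ 10.8226.
Hence n = 11.

11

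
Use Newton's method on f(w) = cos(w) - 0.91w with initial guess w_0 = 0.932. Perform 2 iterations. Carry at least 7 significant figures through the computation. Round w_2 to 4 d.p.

f'(w) = -sin(w) - 0.91
w_0 = 0.932000: f = -0.251890, f' = -1.712814 → w_1 = 0.932000 - (-0.251890)/(-1.712814) = 0.784938
w_1 = 0.784938: f = -0.006861, f' = -1.616781 → w_2 = 0.784938 - (-0.006861)/(-1.616781) = 0.780694

0.7807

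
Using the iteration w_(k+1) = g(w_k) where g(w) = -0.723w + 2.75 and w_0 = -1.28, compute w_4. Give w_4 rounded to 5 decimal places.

0.81018

w_1 = g(-1.280000) = 3.675440
w_2 = g(3.675440) = 0.092657
w_3 = g(0.092657) = 2.683009
w_4 = g(2.683009) = 0.810184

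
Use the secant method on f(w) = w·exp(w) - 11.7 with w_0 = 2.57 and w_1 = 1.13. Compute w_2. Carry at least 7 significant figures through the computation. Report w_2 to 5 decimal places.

f(w_0) = 21.879169, f(w_1) = -8.201908
w_2 = 1.130000 - (-8.201908)·(1.130000 - 2.570000)/(-8.201908 - (21.879169)) = 1.522630; f(w_2) = -4.719854

1.52263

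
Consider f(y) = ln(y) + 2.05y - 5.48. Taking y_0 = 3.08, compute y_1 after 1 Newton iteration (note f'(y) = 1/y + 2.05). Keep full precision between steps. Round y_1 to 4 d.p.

2.2551

y_0 = 3.080000: f = 1.958930, f' = 2.374675 → y_1 = 3.080000 - (1.958930)/(2.374675) = 2.255075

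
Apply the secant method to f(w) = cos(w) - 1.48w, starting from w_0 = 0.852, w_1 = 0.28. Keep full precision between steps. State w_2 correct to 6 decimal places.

f(w_0) = -0.602481, f(w_1) = 0.546655
w_2 = 0.280000 - (0.546655)·(0.280000 - 0.852000)/(0.546655 - (-0.602481)) = 0.552106; f(w_2) = 0.034305

0.552106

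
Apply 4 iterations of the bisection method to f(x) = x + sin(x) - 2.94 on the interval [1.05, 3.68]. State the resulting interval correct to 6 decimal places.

[2.036250, 2.200625]

f(1.050000) = -1.022577, f(3.680000) = 0.227231 (opposite signs)
step 1: m = 2.365000, f(m) = 0.125853 > 0 → root in [1.050000, 2.365000]
step 2: m = 1.707500, f(m) = -0.241829 < 0 → root in [1.707500, 2.365000]
step 3: m = 2.036250, f(m) = -0.010132 < 0 → root in [2.036250, 2.365000]
step 4: m = 2.200625, f(m) = 0.068753 > 0 → root in [2.036250, 2.200625]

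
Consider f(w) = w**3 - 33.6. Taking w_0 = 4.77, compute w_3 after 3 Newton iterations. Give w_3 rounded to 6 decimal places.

3.227672

f'(w) = 3w**2
w_0 = 4.770000: f = 74.931333, f' = 68.258700 → w_1 = 4.770000 - (74.931333)/(68.258700) = 3.672245
w_1 = 3.672245: f = 15.921629, f' = 40.456149 → w_2 = 3.672245 - (15.921629)/(40.456149) = 3.278692
w_2 = 3.278692: f = 1.645359, f' = 32.249467 → w_3 = 3.278692 - (1.645359)/(32.249467) = 3.227672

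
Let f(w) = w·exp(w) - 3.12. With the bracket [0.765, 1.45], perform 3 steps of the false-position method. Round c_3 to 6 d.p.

f(0.765000) = -1.476019, f(1.450000) = 3.061516
step 1: c = 0.987824, f(c) = -0.467311 < 0 → new bracket [0.987824, 1.450000]
step 2: c = 1.049029, f(c) = -0.125152 < 0 → new bracket [1.049029, 1.450000]
step 3: c = 1.064776, f(c) = -0.031946 < 0 → new bracket [1.064776, 1.450000]

1.064776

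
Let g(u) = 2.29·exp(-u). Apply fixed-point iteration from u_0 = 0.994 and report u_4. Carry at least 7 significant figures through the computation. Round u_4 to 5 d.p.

0.97058

u_1 = g(0.994000) = 0.847514
u_2 = g(0.847514) = 0.981217
u_3 = g(0.981217) = 0.858417
u_4 = g(0.858417) = 0.970576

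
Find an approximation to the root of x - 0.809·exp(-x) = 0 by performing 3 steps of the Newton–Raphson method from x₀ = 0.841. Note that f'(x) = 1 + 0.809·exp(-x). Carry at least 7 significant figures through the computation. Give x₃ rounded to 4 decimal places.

0.4938

x_0 = 0.841000: f = 0.492095, f' = 1.348905 → x_1 = 0.841000 - (0.492095)/(1.348905) = 0.476189
x_1 = 0.476189: f = -0.026318, f' = 1.502507 → x_2 = 0.476189 - (-0.026318)/(1.502507) = 0.493705
x_2 = 0.493705: f = -0.000077, f' = 1.493782 → x_3 = 0.493705 - (-0.000077)/(1.493782) = 0.493756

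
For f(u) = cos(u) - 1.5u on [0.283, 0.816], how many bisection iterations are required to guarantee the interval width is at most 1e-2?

Initial width b − a = 0.816 − 0.283 = 0.533000.
After n steps the width is (b−a)/2^n; need (b−a)/2^n ≤ 1e-2.
So n ≥ log₂(0.533000/1e-2) = log₂(53.3000) ≈ 5.7361.
Hence n = 6.

6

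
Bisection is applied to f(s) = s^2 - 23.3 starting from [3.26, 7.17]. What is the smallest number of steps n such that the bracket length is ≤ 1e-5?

Initial width b − a = 7.17 − 3.26 = 3.910000.
After n steps the width is (b−a)/2^n; need (b−a)/2^n ≤ 1e-5.
So n ≥ log₂(3.910000/1e-5) = log₂(391000.0000) ≈ 18.5768.
Hence n = 19.

19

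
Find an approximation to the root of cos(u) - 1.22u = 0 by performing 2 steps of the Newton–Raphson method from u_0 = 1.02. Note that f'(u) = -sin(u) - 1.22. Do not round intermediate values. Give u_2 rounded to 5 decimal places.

0.65178

Newton update: u ← u − f(u)/f'(u).
u_0 = 1.020000: f = -0.721034, f' = -2.072108 → u_1 = 1.020000 - (-0.721034)/(-2.072108) = 0.672029
u_1 = 0.672029: f = -0.037315, f' = -1.842575 → u_2 = 0.672029 - (-0.037315)/(-1.842575) = 0.651777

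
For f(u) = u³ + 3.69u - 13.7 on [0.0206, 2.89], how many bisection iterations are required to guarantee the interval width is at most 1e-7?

25

Initial width b − a = 2.89 − 0.0206 = 2.869400.
After n steps the width is (b−a)/2^n; need (b−a)/2^n ≤ 1e-7.
So n ≥ log₂(2.869400/1e-7) = log₂(28694000.0000) ≈ 24.7742.
Hence n = 25.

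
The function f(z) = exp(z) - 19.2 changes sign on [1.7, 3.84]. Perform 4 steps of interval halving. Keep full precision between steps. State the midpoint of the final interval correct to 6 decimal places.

2.970625

f(1.700000) = -13.726053, f(3.840000) = 27.325474 (opposite signs)
step 1: m = 2.770000, f(m) = -3.241366 < 0 → root in [2.770000, 3.840000]
step 2: m = 3.305000, f(m) = 8.048542 > 0 → root in [2.770000, 3.305000]
step 3: m = 3.037500, f(m) = 1.653045 > 0 → root in [2.770000, 3.037500]
step 4: m = 2.903750, f(m) = -0.957574 < 0 → root in [2.903750, 3.037500]
Midpoint of [2.903750, 3.037500] = 2.970625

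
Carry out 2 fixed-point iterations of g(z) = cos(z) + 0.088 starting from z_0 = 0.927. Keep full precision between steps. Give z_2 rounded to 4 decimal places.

z_1 = g(0.927000) = 0.688236
z_2 = g(0.688236) = 0.860368

0.8604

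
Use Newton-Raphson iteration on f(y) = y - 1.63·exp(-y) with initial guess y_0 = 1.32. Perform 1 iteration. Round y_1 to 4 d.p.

0.7038

f'(y) = 1 + 1.63·exp(-y)
y_0 = 1.320000: f = 0.884569, f' = 1.435431 → y_1 = 1.320000 - (0.884569)/(1.435431) = 0.703760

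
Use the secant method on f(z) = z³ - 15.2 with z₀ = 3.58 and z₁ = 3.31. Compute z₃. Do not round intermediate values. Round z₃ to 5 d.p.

2.53970

Secant update: z_(k+1) = z_k − f(z_k)·(z_k − z_(k-1))/(f(z_k) − f(z_(k-1))).
f(z_0) = 30.682712, f(z_1) = 21.064691
z_2 = 3.310000 - (21.064691)·(3.310000 - 3.580000)/(21.064691 - (30.682712)) = 2.718666; f(z_2) = 4.894045
z_3 = 2.718666 - (4.894045)·(2.718666 - 3.310000)/(4.894045 - (21.064691)) = 2.539698; f(z_3) = 1.181225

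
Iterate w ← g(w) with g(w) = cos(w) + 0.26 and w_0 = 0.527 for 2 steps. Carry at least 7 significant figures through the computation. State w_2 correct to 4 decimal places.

w_1 = g(0.527000) = 1.124320
w_2 = g(1.124320) = 0.691790

0.6918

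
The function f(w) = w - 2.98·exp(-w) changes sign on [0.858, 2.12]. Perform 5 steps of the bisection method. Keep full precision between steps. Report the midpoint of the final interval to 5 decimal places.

f(0.858000) = -0.405548, f(2.120000) = 1.762306 (opposite signs)
step 1: m = 1.489000, f(m) = 0.816718 > 0 → root in [0.858000, 1.489000]
step 2: m = 1.173500, f(m) = 0.251838 > 0 → root in [0.858000, 1.173500]
step 3: m = 1.015750, f(m) = -0.063400 < 0 → root in [1.015750, 1.173500]
step 4: m = 1.094625, f(m) = 0.097323 > 0 → root in [1.015750, 1.094625]
step 5: m = 1.055187, f(m) = 0.017769 > 0 → root in [1.015750, 1.055187]
Midpoint of [1.015750, 1.055187] = 1.035469

1.03547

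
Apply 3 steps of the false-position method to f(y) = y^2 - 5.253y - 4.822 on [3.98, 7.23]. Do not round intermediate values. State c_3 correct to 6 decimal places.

6.040610

f(3.980000) = -9.888540, f(7.230000) = 9.471710
step 1: c = 5.639987, f(c) = -2.639401 < 0 → new bracket [5.639987, 7.230000]
step 2: c = 5.986502, f(c) = -0.430891 < 0 → new bracket [5.986502, 7.230000]
step 3: c = 6.040610, f(c) = -0.064356 < 0 → new bracket [6.040610, 7.230000]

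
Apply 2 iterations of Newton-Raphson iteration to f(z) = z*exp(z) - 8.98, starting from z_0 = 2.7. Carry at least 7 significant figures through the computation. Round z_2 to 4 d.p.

1.7920

Newton update: z ← z − f(z)/f'(z).
f'(z) = (z+1)*exp(z)
z_0 = 2.700000: f = 31.195276, f' = 55.055007 → z_1 = 2.700000 - (31.195276)/(55.055007) = 2.133380
z_1 = 2.133380: f = 9.032886, f' = 26.456242 → z_2 = 2.133380 - (9.032886)/(26.456242) = 1.791952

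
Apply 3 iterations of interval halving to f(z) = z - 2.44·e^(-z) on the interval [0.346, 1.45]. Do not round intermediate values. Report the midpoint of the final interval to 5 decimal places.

f(0.346000) = -1.380330, f(1.450000) = 0.877648 (opposite signs)
step 1: m = 0.898000, f(m) = -0.096016 < 0 → root in [0.898000, 1.450000]
step 2: m = 1.174000, f(m) = 0.419728 > 0 → root in [0.898000, 1.174000]
step 3: m = 1.036000, f(m) = 0.170114 > 0 → root in [0.898000, 1.036000]
Midpoint of [0.898000, 1.036000] = 0.967000

0.96700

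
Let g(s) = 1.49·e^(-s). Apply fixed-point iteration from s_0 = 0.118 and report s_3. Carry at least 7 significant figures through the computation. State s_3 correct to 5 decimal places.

1.00240

s_1 = g(0.118000) = 1.324157
s_2 = g(1.324157) = 0.396380
s_3 = g(0.396380) = 1.002399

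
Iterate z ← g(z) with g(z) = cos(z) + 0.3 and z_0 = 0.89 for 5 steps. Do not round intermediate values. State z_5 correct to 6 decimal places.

0.918879

z_1 = g(0.890000) = 0.929412
z_2 = g(0.929412) = 0.898305
z_3 = g(0.898305) = 0.922937
z_4 = g(0.922937) = 0.903481
z_5 = g(0.903481) = 0.918879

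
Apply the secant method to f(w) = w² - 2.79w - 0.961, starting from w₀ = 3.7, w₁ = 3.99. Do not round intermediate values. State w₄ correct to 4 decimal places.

Secant update: w_(k+1) = w_k − f(w_k)·(w_k − w_(k-1))/(f(w_k) − f(w_(k-1))).
f(w_0) = 2.406000, f(w_1) = 3.827000
w_2 = 3.990000 - (3.827000)·(3.990000 - 3.700000)/(3.827000 - (2.406000)) = 3.208980; f(w_2) = 0.383497
w_3 = 3.208980 - (0.383497)·(3.208980 - 3.990000)/(0.383497 - (3.827000)) = 3.121999; f(w_3) = 0.075500
w_4 = 3.121999 - (0.075500)·(3.121999 - 3.208980)/(0.075500 - (0.383497)) = 3.100677; f(w_4) = 0.002309

3.1007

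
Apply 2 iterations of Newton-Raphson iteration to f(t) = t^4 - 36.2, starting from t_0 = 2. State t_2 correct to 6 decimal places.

2.470215

f'(t) = 4t^3
t_0 = 2.000000: f = -20.200000, f' = 32.000000 → t_1 = 2.000000 - (-20.200000)/(32.000000) = 2.631250
t_1 = 2.631250: f = 11.734528, f' = 72.869591 → t_2 = 2.631250 - (11.734528)/(72.869591) = 2.470215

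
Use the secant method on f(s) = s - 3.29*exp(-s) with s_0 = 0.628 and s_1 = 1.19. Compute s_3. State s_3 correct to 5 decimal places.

1.09741

f(s_0) = -1.127735, f(s_1) = 0.189112
s_2 = 1.190000 - (0.189112)·(1.190000 - 0.628000)/(0.189112 - (-1.127735)) = 1.109291; f(s_2) = 0.024274
s_3 = 1.109291 - (0.024274)·(1.109291 - 1.190000)/(0.024274 - (0.189112)) = 1.097406; f(s_3) = -0.000584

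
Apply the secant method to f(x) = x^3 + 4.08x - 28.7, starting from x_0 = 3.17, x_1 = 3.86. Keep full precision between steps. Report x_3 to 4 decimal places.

f(x_0) = 16.088613, f(x_1) = 44.561256
x_2 = 3.860000 - (44.561256)·(3.860000 - 3.170000)/(44.561256 - (16.088613)) = 2.780112; f(x_2) = 4.130405
x_3 = 2.780112 - (4.130405)·(2.780112 - 3.860000)/(4.130405 - (44.561256)) = 2.669791; f(x_3) = 1.222438

2.6698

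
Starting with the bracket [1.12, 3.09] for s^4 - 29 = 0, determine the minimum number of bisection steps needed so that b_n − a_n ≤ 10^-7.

Initial width b − a = 3.09 − 1.12 = 1.970000.
After n steps the width is (b−a)/2^n; need (b−a)/2^n ≤ 10^-7.
So n ≥ log₂(1.970000/10^-7) = log₂(19700000.0000) ≈ 24.2317.
Hence n = 25.

25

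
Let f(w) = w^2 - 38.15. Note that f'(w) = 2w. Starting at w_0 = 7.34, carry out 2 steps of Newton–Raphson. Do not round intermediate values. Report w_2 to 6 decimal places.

6.177247

Newton update: w ← w − f(w)/f'(w).
w_0 = 7.340000: f = 15.725600, f' = 14.680000 → w_1 = 7.340000 - (15.725600)/(14.680000) = 6.268774
w_1 = 6.268774: f = 1.147525, f' = 12.537548 → w_2 = 6.268774 - (1.147525)/(12.537548) = 6.177247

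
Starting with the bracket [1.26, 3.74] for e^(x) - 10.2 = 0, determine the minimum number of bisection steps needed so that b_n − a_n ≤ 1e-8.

Initial width b − a = 3.74 − 1.26 = 2.480000.
After n steps the width is (b−a)/2^n; need (b−a)/2^n ≤ 1e-8.
So n ≥ log₂(2.480000/1e-8) = log₂(248000000.0000) ≈ 27.8858.
Hence n = 28.

28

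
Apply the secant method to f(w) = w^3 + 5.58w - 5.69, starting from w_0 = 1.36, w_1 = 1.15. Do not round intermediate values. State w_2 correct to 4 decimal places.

0.9321

Secant update: w_(k+1) = w_k − f(w_k)·(w_k − w_(k-1))/(f(w_k) − f(w_(k-1))).
f(w_0) = 4.414256, f(w_1) = 2.247875
w_2 = 1.150000 - (2.247875)·(1.150000 - 1.360000)/(2.247875 - (4.414256)) = 0.932100; f(w_2) = 0.320939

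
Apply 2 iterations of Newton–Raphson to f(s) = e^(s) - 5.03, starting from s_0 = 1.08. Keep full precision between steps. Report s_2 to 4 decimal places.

Newton update: s ← s − f(s)/f'(s).
f'(s) = e^(s)
s_0 = 1.080000: f = -2.085320, f' = 2.944680 → s_1 = 1.080000 - (-2.085320)/(2.944680) = 1.788165
s_1 = 1.788165: f = 0.948475, f' = 5.978475 → s_2 = 1.788165 - (0.948475)/(5.978475) = 1.629517

1.6295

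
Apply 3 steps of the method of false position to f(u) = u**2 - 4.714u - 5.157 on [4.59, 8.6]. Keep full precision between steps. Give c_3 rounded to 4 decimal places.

False-position update: c = (a·f(b) − b·f(a))/(f(b) − f(a)); replace the endpoint whose sign matches f(c).
f(4.590000) = -5.726160, f(8.600000) = 28.262600
step 1: c = 5.265573, f(c) = -2.252650 < 0 → new bracket [5.265573, 8.600000]
step 2: c = 5.511722, f(c) = -0.760176 < 0 → new bracket [5.511722, 8.600000]
step 3: c = 5.592612, f(c) = -0.243266 < 0 → new bracket [5.592612, 8.600000]

5.5926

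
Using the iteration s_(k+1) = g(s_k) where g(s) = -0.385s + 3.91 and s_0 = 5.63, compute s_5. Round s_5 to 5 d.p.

2.79936

s_1 = g(5.630000) = 1.742450
s_2 = g(1.742450) = 3.239157
s_3 = g(3.239157) = 2.662925
s_4 = g(2.662925) = 2.884774
s_5 = g(2.884774) = 2.799362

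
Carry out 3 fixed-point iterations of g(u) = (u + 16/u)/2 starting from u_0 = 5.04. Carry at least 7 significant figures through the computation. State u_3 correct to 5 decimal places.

4.00000

u_1 = g(5.040000) = 4.107302
u_2 = g(4.107302) = 4.001402
u_3 = g(4.001402) = 4.000000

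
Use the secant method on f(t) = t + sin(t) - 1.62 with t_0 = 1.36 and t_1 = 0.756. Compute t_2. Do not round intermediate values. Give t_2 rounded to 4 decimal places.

f(t_0) = 0.717865, f(t_1) = -0.177983
t_2 = 0.756000 - (-0.177983)·(0.756000 - 1.360000)/(-0.177983 - (0.717865)) = 0.876000; f(t_2) = 0.024185

0.8760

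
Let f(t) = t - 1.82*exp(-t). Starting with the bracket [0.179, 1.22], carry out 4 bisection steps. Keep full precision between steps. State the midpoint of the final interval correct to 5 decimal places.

f(0.179000) = -1.342713, f(1.220000) = 0.682681 (opposite signs)
step 1: m = 0.699500, f(m) = -0.204737 < 0 → root in [0.699500, 1.220000]
step 2: m = 0.959750, f(m) = 0.262711 > 0 → root in [0.699500, 0.959750]
step 3: m = 0.829625, f(m) = 0.035718 > 0 → root in [0.699500, 0.829625]
step 4: m = 0.764563, f(m) = -0.082716 < 0 → root in [0.764563, 0.829625]
Midpoint of [0.764563, 0.829625] = 0.797094

0.79709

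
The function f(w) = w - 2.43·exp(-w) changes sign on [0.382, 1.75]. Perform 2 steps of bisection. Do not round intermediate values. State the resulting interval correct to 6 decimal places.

[0.724000, 1.066000]

f(0.382000) = -1.276463, f(1.750000) = 1.327729 (opposite signs)
step 1: m = 1.066000, f(m) = 0.229149 > 0 → root in [0.382000, 1.066000]
step 2: m = 0.724000, f(m) = -0.454086 < 0 → root in [0.724000, 1.066000]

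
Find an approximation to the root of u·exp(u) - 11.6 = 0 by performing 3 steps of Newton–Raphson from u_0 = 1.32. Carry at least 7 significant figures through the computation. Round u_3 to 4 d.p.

f'(u) = (u + 1)·exp(u)
u_0 = 1.320000: f = -6.658684, f' = 8.684738 → u_1 = 1.320000 - (-6.658684)/(8.684738) = 2.086711
u_1 = 2.086711: f = 5.215484, f' = 24.873852 → u_2 = 2.086711 - (5.215484)/(24.873852) = 1.877034
u_2 = 1.877034: f = 0.664713, f' = 18.798806 → u_3 = 1.877034 - (0.664713)/(18.798806) = 1.841674

1.8417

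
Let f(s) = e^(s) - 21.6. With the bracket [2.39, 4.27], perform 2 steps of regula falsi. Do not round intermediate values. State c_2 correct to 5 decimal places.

f(2.390000) = -10.686506, f(4.270000) = 49.921636
step 1: c = 2.721484, f(c) = -6.397133 < 0 → new bracket [2.721484, 4.270000]
step 2: c = 2.897377, f(c) = -3.473467 < 0 → new bracket [2.897377, 4.270000]

2.89738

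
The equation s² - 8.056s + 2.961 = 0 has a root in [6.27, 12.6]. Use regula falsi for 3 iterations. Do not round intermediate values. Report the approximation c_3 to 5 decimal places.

7.55773

f(6.270000) = -8.237220, f(12.600000) = 60.215400
step 1: c = 7.031718, f(c) = -4.241461 < 0 → new bracket [7.031718, 12.600000]
step 2: c = 7.398128, f(c) = -1.906019 < 0 → new bracket [7.398128, 12.600000]
step 3: c = 7.557733, f(c) = -0.804769 < 0 → new bracket [7.557733, 12.600000]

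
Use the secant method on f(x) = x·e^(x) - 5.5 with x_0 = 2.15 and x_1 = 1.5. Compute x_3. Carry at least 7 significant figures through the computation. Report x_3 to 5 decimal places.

f(x_0) = 12.957446, f(x_1) = 1.222534
x_2 = 1.500000 - (1.222534)·(1.500000 - 2.150000)/(1.222534 - (12.957446)) = 1.432284; f(x_2) = 0.498765
x_3 = 1.432284 - (0.498765)·(1.432284 - 1.500000)/(0.498765 - (1.222534)) = 1.385619; f(x_3) = 0.038731

1.38562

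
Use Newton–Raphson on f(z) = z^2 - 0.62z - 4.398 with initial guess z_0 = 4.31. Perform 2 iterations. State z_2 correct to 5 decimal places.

2.46803

f'(z) = 2z - 0.62
z_0 = 4.310000: f = 11.505900, f' = 8.000000 → z_1 = 4.310000 - (11.505900)/(8.000000) = 2.871762
z_1 = 2.871762: f = 2.068527, f' = 5.123525 → z_2 = 2.871762 - (2.068527)/(5.123525) = 2.468031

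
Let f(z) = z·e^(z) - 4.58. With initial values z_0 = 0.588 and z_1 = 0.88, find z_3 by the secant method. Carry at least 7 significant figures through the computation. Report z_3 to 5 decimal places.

f(z_0) = -3.521374, f(z_1) = -2.458408
z_2 = 0.880000 - (-2.458408)·(0.880000 - 0.588000)/(-2.458408 - (-3.521374)) = 1.555332; f(z_2) = 2.787081
z_3 = 1.555332 - (2.787081)·(1.555332 - 0.880000)/(2.787081 - (-2.458408)) = 1.196509; f(z_3) = -0.621297

1.19651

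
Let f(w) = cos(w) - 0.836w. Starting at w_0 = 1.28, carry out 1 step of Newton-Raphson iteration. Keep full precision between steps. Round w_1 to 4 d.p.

Newton update: w ← w − f(w)/f'(w).
f'(w) = -sin(w) - 0.836
w_0 = 1.280000: f = -0.783365, f' = -1.794016 → w_1 = 1.280000 - (-0.783365)/(-1.794016) = 0.843346

0.8433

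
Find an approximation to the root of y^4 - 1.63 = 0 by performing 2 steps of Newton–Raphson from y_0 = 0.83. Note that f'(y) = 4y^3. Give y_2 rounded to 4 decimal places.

Newton update: y ← y − f(y)/f'(y).
y_0 = 0.830000: f = -1.155417, f' = 2.287148 → y_1 = 0.830000 - (-1.155417)/(2.287148) = 1.335178
y_1 = 1.335178: f = 1.548020, f' = 9.520888 → y_2 = 1.335178 - (1.548020)/(9.520888) = 1.172586

1.1726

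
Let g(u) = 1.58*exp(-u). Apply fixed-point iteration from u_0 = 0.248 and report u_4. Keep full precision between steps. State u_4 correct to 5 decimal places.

u_1 = g(0.248000) = 1.232969
u_2 = g(1.232969) = 0.460453
u_3 = g(0.460453) = 0.996976
u_4 = g(0.996976) = 0.583010

0.58301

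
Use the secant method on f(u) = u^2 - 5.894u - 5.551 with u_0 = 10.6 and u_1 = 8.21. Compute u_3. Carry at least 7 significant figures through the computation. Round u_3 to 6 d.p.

f(u_0) = 44.332600, f(u_1) = 13.463360
u_2 = 8.210000 - (13.463360)·(8.210000 - 10.600000)/(13.463360 - (44.332600)) = 7.167622; f(u_2) = 3.577837
u_3 = 7.167622 - (3.577837)·(7.167622 - 8.210000)/(3.577837 - (13.463360)) = 6.790357; f(u_3) = 0.535582

6.790357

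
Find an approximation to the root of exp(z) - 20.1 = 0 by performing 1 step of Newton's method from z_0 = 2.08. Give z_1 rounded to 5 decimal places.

3.59110

f'(z) = exp(z)
z_0 = 2.080000: f = -12.095531, f' = 8.004469 → z_1 = 2.080000 - (-12.095531)/(8.004469) = 3.591097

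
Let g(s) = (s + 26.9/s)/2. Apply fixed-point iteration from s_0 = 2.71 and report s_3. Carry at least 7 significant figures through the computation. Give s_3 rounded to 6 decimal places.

s_1 = g(2.710000) = 6.318100
s_2 = g(6.318100) = 5.287854
s_3 = g(5.287854) = 5.187492

5.187492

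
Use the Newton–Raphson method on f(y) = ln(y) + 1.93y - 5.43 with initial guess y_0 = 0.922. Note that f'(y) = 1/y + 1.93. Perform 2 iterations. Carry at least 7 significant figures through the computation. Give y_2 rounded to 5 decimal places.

2.36522

y_0 = 0.922000: f = -3.731750, f' = 3.014599 → y_1 = 0.922000 - (-3.731750)/(3.014599) = 2.159893
y_1 = 2.159893: f = -0.491348, f' = 2.392986 → y_2 = 2.159893 - (-0.491348)/(2.392986) = 2.365221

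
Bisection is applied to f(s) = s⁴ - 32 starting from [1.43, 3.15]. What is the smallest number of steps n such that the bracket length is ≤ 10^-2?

8

Initial width b − a = 3.15 − 1.43 = 1.720000.
After n steps the width is (b−a)/2^n; need (b−a)/2^n ≤ 10^-2.
So n ≥ log₂(1.720000/10^-2) = log₂(172.0000) ≈ 7.4263.
Hence n = 8.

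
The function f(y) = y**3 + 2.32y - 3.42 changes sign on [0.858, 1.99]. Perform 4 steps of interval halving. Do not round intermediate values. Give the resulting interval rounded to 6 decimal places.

f(0.858000) = -0.797811, f(1.990000) = 9.077399 (opposite signs)
step 1: m = 1.424000, f(m) = 2.771233 > 0 → root in [0.858000, 1.424000]
step 2: m = 1.141000, f(m) = 0.712566 > 0 → root in [0.858000, 1.141000]
step 3: m = 0.999500, f(m) = -0.102659 < 0 → root in [0.999500, 1.141000]
step 4: m = 1.070250, f(m) = 0.288882 > 0 → root in [0.999500, 1.070250]

[0.999500, 1.070250]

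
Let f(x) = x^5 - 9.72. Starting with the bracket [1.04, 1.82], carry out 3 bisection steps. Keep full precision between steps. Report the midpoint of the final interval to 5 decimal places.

f(1.040000) = -8.503347, f(1.820000) = 10.249029 (opposite signs)
step 1: m = 1.430000, f(m) = -3.740289 < 0 → root in [1.430000, 1.820000]
step 2: m = 1.625000, f(m) = 1.610963 > 0 → root in [1.430000, 1.625000]
step 3: m = 1.527500, f(m) = -1.404161 < 0 → root in [1.527500, 1.625000]
Midpoint of [1.527500, 1.625000] = 1.576250

1.57625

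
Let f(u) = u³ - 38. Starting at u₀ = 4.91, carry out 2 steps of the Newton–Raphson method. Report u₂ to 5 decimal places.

Newton update: u ← u − f(u)/f'(u).
f'(u) = 3u²
u_0 = 4.910000: f = 80.370771, f' = 72.324300 → u_1 = 4.910000 - (80.370771)/(72.324300) = 3.798745
u_1 = 3.798745: f = 16.817633, f' = 43.291381 → u_2 = 3.798745 - (16.817633)/(43.291381) = 3.410269

3.41027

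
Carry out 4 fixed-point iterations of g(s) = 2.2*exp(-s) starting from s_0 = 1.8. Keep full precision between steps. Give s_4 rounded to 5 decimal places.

s_1 = g(1.800000) = 0.363658
s_2 = g(0.363658) = 1.529284
s_3 = g(1.529284) = 0.476720
s_4 = g(0.476720) = 1.365797

1.36580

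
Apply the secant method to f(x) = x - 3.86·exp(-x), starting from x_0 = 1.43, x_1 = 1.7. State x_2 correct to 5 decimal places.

1.15022

f(x_0) = 0.506268, f(x_1) = 0.994842
x_2 = 1.700000 - (0.994842)·(1.700000 - 1.430000)/(0.994842 - (0.506268)) = 1.150222; f(x_2) = -0.071725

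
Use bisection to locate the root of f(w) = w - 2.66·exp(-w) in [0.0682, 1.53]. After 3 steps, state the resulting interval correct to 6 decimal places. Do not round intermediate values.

[0.981825, 1.164550]

f(0.068200) = -2.416436, f(1.530000) = 0.954015 (opposite signs)
step 1: m = 0.799100, f(m) = -0.397191 < 0 → root in [0.799100, 1.530000]
step 2: m = 1.164550, f(m) = 0.334462 > 0 → root in [0.799100, 1.164550]
step 3: m = 0.981825, f(m) = -0.014682 < 0 → root in [0.981825, 1.164550]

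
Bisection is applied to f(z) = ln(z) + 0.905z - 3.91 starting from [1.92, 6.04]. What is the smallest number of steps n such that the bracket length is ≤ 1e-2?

Initial width b − a = 6.04 − 1.92 = 4.120000.
After n steps the width is (b−a)/2^n; need (b−a)/2^n ≤ 1e-2.
So n ≥ log₂(4.120000/1e-2) = log₂(412.0000) ≈ 8.6865.
Hence n = 9.

9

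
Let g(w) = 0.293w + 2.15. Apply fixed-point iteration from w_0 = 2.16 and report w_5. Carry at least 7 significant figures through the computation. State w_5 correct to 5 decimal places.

w_1 = g(2.160000) = 2.782880
w_2 = g(2.782880) = 2.965384
w_3 = g(2.965384) = 3.018857
w_4 = g(3.018857) = 3.034525
w_5 = g(3.034525) = 3.039116

3.03912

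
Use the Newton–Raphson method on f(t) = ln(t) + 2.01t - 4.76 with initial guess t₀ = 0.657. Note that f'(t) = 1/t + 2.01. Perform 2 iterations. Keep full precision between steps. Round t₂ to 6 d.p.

Newton update: t ← t − f(t)/f'(t).
t_0 = 0.657000: f = -3.859501, f' = 3.532070 → t_1 = 0.657000 - (-3.859501)/(3.532070) = 1.749702
t_1 = 1.749702: f = -0.683653, f' = 2.581526 → t_2 = 1.749702 - (-0.683653)/(2.581526) = 2.014527

2.014527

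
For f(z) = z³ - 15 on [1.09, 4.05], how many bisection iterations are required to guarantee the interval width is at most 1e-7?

Initial width b − a = 4.05 − 1.09 = 2.960000.
After n steps the width is (b−a)/2^n; need (b−a)/2^n ≤ 1e-7.
So n ≥ log₂(2.960000/1e-7) = log₂(29600000.0000) ≈ 24.8191.
Hence n = 25.

25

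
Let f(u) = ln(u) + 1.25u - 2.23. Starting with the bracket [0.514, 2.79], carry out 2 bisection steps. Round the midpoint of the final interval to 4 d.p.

1.3675

f(0.514000) = -2.253032, f(2.790000) = 2.283542 (opposite signs)
step 1: m = 1.652000, f(m) = 0.336987 > 0 → root in [0.514000, 1.652000]
step 2: m = 1.083000, f(m) = -0.796515 < 0 → root in [1.083000, 1.652000]
Midpoint of [1.083000, 1.652000] = 1.367500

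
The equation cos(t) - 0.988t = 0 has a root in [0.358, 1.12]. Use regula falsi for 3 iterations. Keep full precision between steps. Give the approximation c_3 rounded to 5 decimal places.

f(0.358000) = 0.582895, f(1.120000) = -0.670878
step 1: c = 0.712264, f(c) = 0.053168 > 0 → new bracket [0.712264, 1.120000]
step 2: c = 0.742204, f(c) = 0.003682 > 0 → new bracket [0.742204, 1.120000]
step 3: c = 0.744267, f(c) = 0.000249 > 0 → new bracket [0.744267, 1.120000]

0.74427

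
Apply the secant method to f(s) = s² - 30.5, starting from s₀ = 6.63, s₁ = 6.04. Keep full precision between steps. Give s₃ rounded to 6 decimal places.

5.524695

Secant update: s_(k+1) = s_k − f(s_k)·(s_k − s_(k-1))/(f(s_k) − f(s_(k-1))).
f(s_0) = 13.456900, f(s_1) = 5.981600
s_2 = 6.040000 - (5.981600)·(6.040000 - 6.630000)/(5.981600 - (13.456900)) = 5.567893; f(s_2) = 0.501429
s_3 = 5.567893 - (0.501429)·(5.567893 - 6.040000)/(0.501429 - (5.981600)) = 5.524695; f(s_3) = 0.022260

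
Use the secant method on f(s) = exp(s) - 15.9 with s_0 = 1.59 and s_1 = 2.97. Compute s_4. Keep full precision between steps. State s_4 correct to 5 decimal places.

f(s_0) = -10.996251, f(s_1) = 3.591920
s_2 = 2.970000 - (3.591920)·(2.970000 - 1.590000)/(3.591920 - (-10.996251)) = 2.630214; f(s_2) = -2.023254
s_3 = 2.630214 - (-2.023254)·(2.630214 - 2.970000)/(-2.023254 - (3.591920)) = 2.752646; f(s_3) = -0.215928
s_4 = 2.752646 - (-0.215928)·(2.752646 - 2.630214)/(-0.215928 - (-2.023254)) = 2.767273; f(s_4) = 0.015174

2.76727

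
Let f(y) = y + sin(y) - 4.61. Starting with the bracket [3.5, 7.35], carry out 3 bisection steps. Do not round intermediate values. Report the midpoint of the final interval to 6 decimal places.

f(3.500000) = -1.460783, f(7.350000) = 3.615667 (opposite signs)
step 1: m = 5.425000, f(m) = 0.058343 > 0 → root in [3.500000, 5.425000]
step 2: m = 4.462500, f(m) = -1.116440 < 0 → root in [4.462500, 5.425000]
step 3: m = 4.943750, f(m) = -0.639605 < 0 → root in [4.943750, 5.425000]
Midpoint of [4.943750, 5.425000] = 5.184375

5.184375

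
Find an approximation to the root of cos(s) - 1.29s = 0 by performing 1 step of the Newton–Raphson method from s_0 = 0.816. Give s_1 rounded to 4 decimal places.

0.6339

f'(s) = -sin(s) - 1.29
s_0 = 0.816000: f = -0.367500, f' = -2.018411 → s_1 = 0.816000 - (-0.367500)/(-2.018411) = 0.633926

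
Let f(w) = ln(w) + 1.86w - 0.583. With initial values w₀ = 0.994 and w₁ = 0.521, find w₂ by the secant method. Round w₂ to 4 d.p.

f(w_0) = 1.259822, f(w_1) = -0.265945
w_2 = 0.521000 - (-0.265945)·(0.521000 - 0.994000)/(-0.265945 - (1.259822)) = 0.603445; f(w_2) = 0.034308

0.6034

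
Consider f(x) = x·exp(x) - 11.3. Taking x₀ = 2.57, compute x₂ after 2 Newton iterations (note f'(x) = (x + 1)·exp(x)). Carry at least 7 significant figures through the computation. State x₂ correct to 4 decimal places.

1.8666

x_0 = 2.570000: f = 22.279169, f' = 46.644993 → x_1 = 2.570000 - (22.279169)/(46.644993) = 2.092367
x_1 = 2.092367: f = 5.656709, f' = 25.060787 → x_2 = 2.092367 - (5.656709)/(25.060787) = 1.866648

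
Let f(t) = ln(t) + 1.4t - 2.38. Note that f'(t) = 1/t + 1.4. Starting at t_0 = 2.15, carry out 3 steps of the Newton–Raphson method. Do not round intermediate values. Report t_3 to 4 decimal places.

t_0 = 2.150000: f = 1.395468, f' = 1.865116 → t_1 = 2.150000 - (1.395468)/(1.865116) = 1.401807
t_1 = 1.401807: f = -0.079709, f' = 2.113365 → t_2 = 1.401807 - (-0.079709)/(2.113365) = 1.439523
t_2 = 1.439523: f = -0.000356, f' = 2.094674 → t_3 = 1.439523 - (-0.000356)/(2.094674) = 1.439693

1.4397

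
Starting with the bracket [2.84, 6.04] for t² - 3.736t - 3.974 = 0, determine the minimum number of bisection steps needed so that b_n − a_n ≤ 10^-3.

12

Initial width b − a = 6.04 − 2.84 = 3.200000.
After n steps the width is (b−a)/2^n; need (b−a)/2^n ≤ 10^-3.
So n ≥ log₂(3.200000/10^-3) = log₂(3200.0000) ≈ 11.6439.
Hence n = 12.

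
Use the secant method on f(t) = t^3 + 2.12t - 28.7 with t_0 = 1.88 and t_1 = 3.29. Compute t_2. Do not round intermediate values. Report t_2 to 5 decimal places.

2.67730

Secant update: t_(k+1) = t_k − f(t_k)·(t_k − t_(k-1))/(f(t_k) − f(t_(k-1))).
f(t_0) = -18.069728, f(t_1) = 13.886089
t_2 = 3.290000 - (13.886089)·(3.290000 - 1.880000)/(13.886089 - (-18.069728)) = 2.677298; f(t_2) = -3.833453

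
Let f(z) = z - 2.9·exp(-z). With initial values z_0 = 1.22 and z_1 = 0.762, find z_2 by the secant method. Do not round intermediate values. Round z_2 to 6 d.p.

f(z_0) = 0.363833, f(z_1) = -0.591523
z_2 = 0.762000 - (-0.591523)·(0.762000 - 1.220000)/(-0.591523 - (0.363833)) = 1.045578; f(z_2) = 0.026260

1.045578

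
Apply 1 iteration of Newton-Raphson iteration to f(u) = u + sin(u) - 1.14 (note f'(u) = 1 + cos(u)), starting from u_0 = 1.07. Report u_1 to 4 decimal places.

0.5246

u_0 = 1.070000: f = 0.807201, f' = 1.480124 → u_1 = 1.070000 - (0.807201)/(1.480124) = 0.524640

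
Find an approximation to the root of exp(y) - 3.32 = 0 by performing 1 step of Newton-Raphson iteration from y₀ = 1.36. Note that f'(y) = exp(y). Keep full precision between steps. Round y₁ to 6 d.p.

1.212114

y_0 = 1.360000: f = 0.576193, f' = 3.896193 → y_1 = 1.360000 - (0.576193)/(3.896193) = 1.212114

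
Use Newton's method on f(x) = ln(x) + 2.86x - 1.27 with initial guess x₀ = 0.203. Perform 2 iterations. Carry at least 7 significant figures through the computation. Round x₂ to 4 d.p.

Newton update: x ← x − f(x)/f'(x).
f'(x) = 1/x + 2.86
x_0 = 0.203000: f = -2.283969, f' = 7.786108 → x_1 = 0.203000 - (-2.283969)/(7.786108) = 0.496339
x_1 = 0.496339: f = -0.550967, f' = 4.874752 → x_2 = 0.496339 - (-0.550967)/(4.874752) = 0.609364

0.6094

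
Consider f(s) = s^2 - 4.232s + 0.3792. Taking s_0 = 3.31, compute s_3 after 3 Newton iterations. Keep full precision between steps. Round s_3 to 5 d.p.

Newton update: s ← s − f(s)/f'(s).
f'(s) = 2s - 4.232
s_0 = 3.310000: f = -2.672620, f' = 2.388000 → s_1 = 3.310000 - (-2.672620)/(2.388000) = 4.429188
s_1 = 4.429188: f = 1.252581, f' = 4.626375 → s_2 = 4.429188 - (1.252581)/(4.626375) = 4.158440
s_2 = 4.158440: f = 0.073304, f' = 4.084880 → s_3 = 4.158440 - (0.073304)/(4.084880) = 4.140495

4.14049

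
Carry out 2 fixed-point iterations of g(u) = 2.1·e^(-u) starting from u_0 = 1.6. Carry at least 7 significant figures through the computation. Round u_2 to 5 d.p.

1.37431

u_1 = g(1.600000) = 0.423983
u_2 = g(0.423983) = 1.374314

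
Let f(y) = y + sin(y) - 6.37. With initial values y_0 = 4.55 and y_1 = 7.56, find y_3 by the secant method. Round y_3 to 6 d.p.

6.336529

f(y_0) = -2.806844, f(y_1) = 2.147098
y_2 = 7.560000 - (2.147098)·(7.560000 - 4.550000)/(2.147098 - (-2.806844)) = 6.255430; f(y_2) = -0.142322
y_3 = 6.255430 - (-0.142322)·(6.255430 - 7.560000)/(-0.142322 - (2.147098)) = 6.336529; f(y_3) = 0.019847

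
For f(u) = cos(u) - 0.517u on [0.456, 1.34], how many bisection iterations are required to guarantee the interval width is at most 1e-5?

17

Initial width b − a = 1.34 − 0.456 = 0.884000.
After n steps the width is (b−a)/2^n; need (b−a)/2^n ≤ 1e-5.
So n ≥ log₂(0.884000/1e-5) = log₂(88400.0000) ≈ 16.4318.
Hence n = 17.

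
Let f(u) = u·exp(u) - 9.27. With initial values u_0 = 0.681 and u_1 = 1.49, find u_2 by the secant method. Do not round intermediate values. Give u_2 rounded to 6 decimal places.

1.898474

f(u_0) = -7.924444, f(u_1) = -2.658728
u_2 = 1.490000 - (-2.658728)·(1.490000 - 0.681000)/(-2.658728 - (-7.924444)) = 1.898474; f(u_2) = 3.403651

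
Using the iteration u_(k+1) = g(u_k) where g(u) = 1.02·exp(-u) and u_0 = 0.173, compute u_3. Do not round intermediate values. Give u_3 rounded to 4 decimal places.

0.6619

u_1 = g(0.173000) = 0.857960
u_2 = g(0.857960) = 0.432507
u_3 = g(0.432507) = 0.661858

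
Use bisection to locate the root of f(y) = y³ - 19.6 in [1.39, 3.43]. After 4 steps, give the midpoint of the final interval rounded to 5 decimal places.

f(1.390000) = -16.914381, f(3.430000) = 20.753607 (opposite signs)
step 1: m = 2.410000, f(m) = -5.602479 < 0 → root in [2.410000, 3.430000]
step 2: m = 2.920000, f(m) = 5.297088 > 0 → root in [2.410000, 2.920000]
step 3: m = 2.665000, f(m) = -0.672570 < 0 → root in [2.665000, 2.920000]
step 4: m = 2.792500, f(m) = 2.176072 > 0 → root in [2.665000, 2.792500]
Midpoint of [2.665000, 2.792500] = 2.728750

2.72875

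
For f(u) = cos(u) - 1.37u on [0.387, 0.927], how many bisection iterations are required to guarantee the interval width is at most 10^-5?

Initial width b − a = 0.927 − 0.387 = 0.540000.
After n steps the width is (b−a)/2^n; need (b−a)/2^n ≤ 10^-5.
So n ≥ log₂(0.540000/10^-5) = log₂(54000.0000) ≈ 15.7207.
Hence n = 16.

16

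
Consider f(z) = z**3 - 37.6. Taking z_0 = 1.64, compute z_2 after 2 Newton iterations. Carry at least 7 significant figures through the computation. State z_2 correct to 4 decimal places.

f'(z) = 3z**2
z_0 = 1.640000: f = -33.189056, f' = 8.068800 → z_1 = 1.640000 - (-33.189056)/(8.068800) = 5.753258
z_1 = 5.753258: f = 152.832709, f' = 99.299932 → z_2 = 5.753258 - (152.832709)/(99.299932) = 4.214156

4.2142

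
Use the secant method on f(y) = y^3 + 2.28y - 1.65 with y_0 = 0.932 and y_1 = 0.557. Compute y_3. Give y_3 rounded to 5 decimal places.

Secant update: y_(k+1) = y_k − f(y_k)·(y_k − y_(k-1))/(f(y_k) − f(y_(k-1))).
f(y_0) = 1.284518, f(y_1) = -0.207231
y_2 = 0.557000 - (-0.207231)·(0.557000 - 0.932000)/(-0.207231 - (1.284518)) = 0.609094; f(y_2) = -0.035293
y_3 = 0.609094 - (-0.035293)·(0.609094 - 0.557000)/(-0.035293 - (-0.207231)) = 0.619788; f(y_3) = 0.001199

0.61979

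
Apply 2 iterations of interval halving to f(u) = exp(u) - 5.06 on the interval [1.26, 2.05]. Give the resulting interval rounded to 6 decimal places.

f(1.260000) = -1.534579, f(2.050000) = 2.707901 (opposite signs)
step 1: m = 1.655000, f(m) = 0.173080 > 0 → root in [1.260000, 1.655000]
step 2: m = 1.457500, f(m) = -0.764792 < 0 → root in [1.457500, 1.655000]

[1.457500, 1.655000]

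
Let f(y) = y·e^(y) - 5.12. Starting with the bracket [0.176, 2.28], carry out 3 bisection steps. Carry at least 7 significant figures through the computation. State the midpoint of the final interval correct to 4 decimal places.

1.3595

f(0.176000) = -4.910131, f(2.280000) = 17.170831 (opposite signs)
step 1: m = 1.228000, f(m) = -0.927124 < 0 → root in [1.228000, 2.280000]
step 2: m = 1.754000, f(m) = 5.014028 > 0 → root in [1.228000, 1.754000]
step 3: m = 1.491000, f(m) = 1.502328 > 0 → root in [1.228000, 1.491000]
Midpoint of [1.228000, 1.491000] = 1.359500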